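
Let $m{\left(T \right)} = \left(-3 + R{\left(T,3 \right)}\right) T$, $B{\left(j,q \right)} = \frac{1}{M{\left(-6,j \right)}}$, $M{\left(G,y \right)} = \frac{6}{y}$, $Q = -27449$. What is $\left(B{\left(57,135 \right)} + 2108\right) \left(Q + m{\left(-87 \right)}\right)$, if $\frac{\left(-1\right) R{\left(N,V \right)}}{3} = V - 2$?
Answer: $- \frac{114035845}{2} \approx -5.7018 \cdot 10^{7}$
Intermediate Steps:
$R{\left(N,V \right)} = 6 - 3 V$ ($R{\left(N,V \right)} = - 3 \left(V - 2\right) = - 3 \left(-2 + V\right) = 6 - 3 V$)
$B{\left(j,q \right)} = \frac{j}{6}$ ($B{\left(j,q \right)} = \frac{1}{6 \frac{1}{j}} = \frac{j}{6}$)
$m{\left(T \right)} = - 6 T$ ($m{\left(T \right)} = \left(-3 + \left(6 - 9\right)\right) T = \left(-3 - 3\right) T = - 6 T$)
$\left(B{\left(57,135 \right)} + 2108\right) \left(Q + m{\left(-87 \right)}\right) = \left(\frac{1}{6} \cdot 57 + 2108\right) \left(-27449 - -522\right) = \left(\frac{19}{2} + 2108\right) \left(-27449 + 522\right) = \frac{4235}{2} \left(-26927\right) = - \frac{114035845}{2}$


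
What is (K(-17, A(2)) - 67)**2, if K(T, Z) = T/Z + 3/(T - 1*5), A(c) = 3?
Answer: 23088025/4356 ≈ 5300.3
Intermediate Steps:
K(T, Z) = 3/(-5 + T) + T/Z (K(T, Z) = T/Z + 3/(T - 5) = T/Z + 3/(-5 + T) = 3/(-5 + T) + T/Z)
(K(-17, A(2)) - 67)**2 = (((-17)**2 - 5*(-17) + 3*3)/(3*(-5 - 17)) - 67)**2 = ((1/3)*(289 + 85 + 9)/(-22) - 67)**2 = ((1/3)*(-1/22)*383 - 67)**2 = (-383/66 - 67)**2 = (-4805/66)**2 = 23088025/4356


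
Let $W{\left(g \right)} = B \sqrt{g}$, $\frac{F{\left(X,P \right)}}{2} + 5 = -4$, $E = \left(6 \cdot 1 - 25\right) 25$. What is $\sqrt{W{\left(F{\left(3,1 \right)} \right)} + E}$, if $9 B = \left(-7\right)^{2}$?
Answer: $\frac{\sqrt{-4275 + 147 i \sqrt{2}}}{3} \approx 0.52977 + 21.801 i$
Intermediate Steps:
$E = -475$ ($E = \left(6 - 25\right) 25 = \left(-19\right) 25 = -475$)
$F{\left(X,P \right)} = -18$ ($F{\left(X,P \right)} = -10 + 2 \left(-4\right) = -10 - 8 = -18$)
$B = \frac{49}{9}$ ($B = \frac{\left(-7\right)^{2}}{9} = \frac{1}{9} \cdot 49 = \frac{49}{9} \approx 5.4444$)
$W{\left(g \right)} = \frac{49 \sqrt{g}}{9}$
$\sqrt{W{\left(F{\left(3,1 \right)} \right)} + E} = \sqrt{\frac{49 \sqrt{-18}}{9} - 475} = \sqrt{\frac{49 \cdot 3 i \sqrt{2}}{9} - 475} = \sqrt{\frac{49 i \sqrt{2}}{3} - 475} = \sqrt{-475 + \frac{49 i \sqrt{2}}{3}}$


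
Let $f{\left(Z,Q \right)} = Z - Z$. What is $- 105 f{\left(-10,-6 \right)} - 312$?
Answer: $-312$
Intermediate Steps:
$f{\left(Z,Q \right)} = 0$
$- 105 f{\left(-10,-6 \right)} - 312 = \left(-105\right) 0 - 312 = 0 - 312 = -312$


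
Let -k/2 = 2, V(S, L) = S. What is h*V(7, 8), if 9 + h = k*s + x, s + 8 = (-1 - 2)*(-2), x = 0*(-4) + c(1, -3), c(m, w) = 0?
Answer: -7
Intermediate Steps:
k = -4 (k = -2*2 = -4)
x = 0 (x = 0*(-4) + 0 = 0 + 0 = 0)
s = -2 (s = -8 + (-1 - 2)*(-2) = -8 - 3*(-2) = -8 + 6 = -2)
h = -1 (h = -9 + (-4*(-2) + 0) = -9 + (8 + 0) = -9 + 8 = -1)
h*V(7, 8) = -1*7 = -7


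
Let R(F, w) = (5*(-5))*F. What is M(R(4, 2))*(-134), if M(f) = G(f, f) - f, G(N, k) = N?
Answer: 0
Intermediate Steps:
R(F, w) = -25*F
M(f) = 0 (M(f) = f - f = 0)
M(R(4, 2))*(-134) = 0*(-134) = 0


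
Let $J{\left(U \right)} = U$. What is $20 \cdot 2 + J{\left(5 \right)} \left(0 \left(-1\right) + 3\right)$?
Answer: $55$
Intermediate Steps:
$20 \cdot 2 + J{\left(5 \right)} \left(0 \left(-1\right) + 3\right) = 20 \cdot 2 + 5 \left(0 \left(-1\right) + 3\right) = 40 + 5 \left(0 + 3\right) = 40 + 5 \cdot 3 = 40 + 15 = 55$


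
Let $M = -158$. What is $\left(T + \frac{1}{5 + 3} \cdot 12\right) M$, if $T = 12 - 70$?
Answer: $8927$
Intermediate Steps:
$T = -58$ ($T = 12 - 70 = -58$)
$\left(T + \frac{1}{5 + 3} \cdot 12\right) M = \left(-58 + \frac{1}{5 + 3} \cdot 12\right) \left(-158\right) = \left(-58 + \frac{1}{8} \cdot 12\right) \left(-158\right) = \left(-58 + \frac{3}{2}\right) \left(-158\right) = \left(- \frac{113}{2}\right) \left(-158\right) = 8927$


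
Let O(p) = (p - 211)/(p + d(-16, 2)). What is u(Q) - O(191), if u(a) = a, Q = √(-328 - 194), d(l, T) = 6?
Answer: 20/197 + 3*I*√58 ≈ 0.10152 + 22.847*I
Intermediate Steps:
O(p) = (-211 + p)/(6 + p) (O(p) = (p - 211)/(p + 6) = (-211 + p)/(6 + p))
Q = 3*I*√58 (Q = √(-522) = 3*I*√58 ≈ 22.847*I)
u(Q) - O(191) = 3*I*√58 - (-211 + 191)/(6 + 191) = 3*I*√58 - (-20)/197 = 3*I*√58 - 1*(-20/197) = 3*I*√58 + 20/197 = 20/197 + 3*I*√58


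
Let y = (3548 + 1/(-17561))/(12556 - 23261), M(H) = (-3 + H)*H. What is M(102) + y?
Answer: 1898265813063/187990505 ≈ 10098.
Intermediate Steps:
M(H) = H*(-3 + H)
y = -62306427/187990505 (y = (3548 - 1/17561)/(-10705) = (62306427/17561)*(-1/10705) = -62306427/187990505 ≈ -0.33143)
M(102) + y = 102*(-3 + 102) - 62306427/187990505 = 102*99 - 62306427/187990505 = 10098 - 62306427/187990505 = 1898265813063/187990505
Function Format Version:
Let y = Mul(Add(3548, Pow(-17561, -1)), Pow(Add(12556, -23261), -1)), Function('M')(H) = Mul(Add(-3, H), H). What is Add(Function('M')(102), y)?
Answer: Rational(1898265813063, 187990505) ≈ 10098.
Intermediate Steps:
Function('M')(H) = Mul(H, Add(-3, H))
y = Rational(-62306427, 187990505) (y = Mul(Add(3548, Rational(-1, 17561)), Pow(-10705, -1)) = Mul(Rational(62306427, 17561), Rational(-1, 10705)) = Rational(-62306427, 187990505) ≈ -0.33143)
Add(Function('M')(102), y) = Add(Mul(102, Add(-3, 102)), Rational(-62306427, 187990505)) = Add(Mul(102, 99), Rational(-62306427, 187990505)) = Add(10098, Rational(-62306427, 187990505)) = Rational(1898265813063, 187990505)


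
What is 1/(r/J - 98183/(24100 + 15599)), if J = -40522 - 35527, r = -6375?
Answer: -3019069251/7213637842 ≈ -0.41852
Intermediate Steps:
J = -76049
1/(r/J - 98183/(24100 + 15599)) = 1/(-6375/(-76049) - 98183/(24100 + 15599)) = 1/(-6375*(-1/76049) - 98183/39699) = 1/(6375/76049 - 98183*1/39699) = 1/(6375/76049 - 98183/39699) = 1/(-7213637842/3019069251) = -3019069251/7213637842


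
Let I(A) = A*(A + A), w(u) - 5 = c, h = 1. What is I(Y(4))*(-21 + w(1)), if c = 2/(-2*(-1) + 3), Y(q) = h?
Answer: -156/5 ≈ -31.200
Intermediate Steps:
Y(q) = 1
c = 2/5 (c = 2/(2 + 3) = 2/5 ≈ 0.40000)
w(u) = 27/5 (w(u) = 5 + 2/5 = 27/5)
I(A) = 2*A**2 (I(A) = A*(2*A) = 2*A**2)
I(Y(4))*(-21 + w(1)) = (2*1**2)*(-21 + 27/5) = (2*1)*(-78/5) = 2*(-78/5) = -156/5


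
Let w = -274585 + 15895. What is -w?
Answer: 258690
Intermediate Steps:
w = -258690
-w = -1*(-258690) = 258690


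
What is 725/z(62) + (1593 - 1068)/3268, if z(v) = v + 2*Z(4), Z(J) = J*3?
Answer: 28075/3268 ≈ 8.5909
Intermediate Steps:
Z(J) = 3*J
z(v) = 24 + v (z(v) = v + 2*(3*4) = v + 2*12 = v + 24 = 24 + v)
725/z(62) + (1593 - 1068)/3268 = 725/(24 + 62) + (1593 - 1068)/3268 = 725/86 + 525*(1/3268) = 725*(1/86) + 525/3268 = 725/86 + 525/3268 = 28075/3268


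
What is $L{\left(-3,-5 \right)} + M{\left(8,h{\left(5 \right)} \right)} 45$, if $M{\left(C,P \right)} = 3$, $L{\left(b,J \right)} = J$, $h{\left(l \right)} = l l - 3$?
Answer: $130$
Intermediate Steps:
$h{\left(l \right)} = -3 + l^{2}$ ($h{\left(l \right)} = l^{2} - 3 = -3 + l^{2}$)
$L{\left(-3,-5 \right)} + M{\left(8,h{\left(5 \right)} \right)} 45 = -5 + 3 \cdot 45 = -5 + 135 = 130$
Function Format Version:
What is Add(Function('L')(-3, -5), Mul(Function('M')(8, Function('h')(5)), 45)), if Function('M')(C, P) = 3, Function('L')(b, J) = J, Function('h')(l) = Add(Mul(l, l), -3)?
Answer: 130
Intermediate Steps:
Function('h')(l) = Add(-3, Pow(l, 2)) (Function('h')(l) = Add(Pow(l, 2), -3) = Add(-3, Pow(l, 2)))
Add(Function('L')(-3, -5), Mul(Function('M')(8, Function('h')(5)), 45)) = Add(-5, Mul(3, 45)) = Add(-5, 135) = 130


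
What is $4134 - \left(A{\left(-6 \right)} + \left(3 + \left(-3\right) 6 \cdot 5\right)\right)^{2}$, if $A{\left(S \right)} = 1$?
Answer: $-3262$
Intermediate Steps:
$4134 - \left(A{\left(-6 \right)} + \left(3 + \left(-3\right) 6 \cdot 5\right)\right)^{2} = 4134 - \left(1 + \left(3 + \left(-3\right) 6 \cdot 5\right)\right)^{2} = 4134 - \left(1 + \left(3 - 90\right)\right)^{2} = 4134 - \left(1 - 87\right)^{2} = 4134 - \left(-86\right)^{2} = 4134 - 7396 = -3262$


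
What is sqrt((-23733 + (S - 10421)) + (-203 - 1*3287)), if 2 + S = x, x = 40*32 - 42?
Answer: 2*I*sqrt(9102) ≈ 190.81*I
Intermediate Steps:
x = 1238 (x = 1280 - 42 = 1238)
S = 1236 (S = -2 + 1238 = 1236)
sqrt((-23733 + (S - 10421)) + (-203 - 1*3287)) = sqrt((-23733 + (1236 - 10421)) + (-203 - 1*3287)) = sqrt((-23733 - 9185) + (-203 - 3287)) = sqrt(-32918 - 3490) = sqrt(-36408) = 2*I*sqrt(9102)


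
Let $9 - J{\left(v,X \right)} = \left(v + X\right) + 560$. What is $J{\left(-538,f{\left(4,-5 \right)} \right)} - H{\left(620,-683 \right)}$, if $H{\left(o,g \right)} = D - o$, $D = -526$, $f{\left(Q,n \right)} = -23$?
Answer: $1156$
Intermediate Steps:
$J{\left(v,X \right)} = -551 - X - v$ ($J{\left(v,X \right)} = 9 - \left(\left(v + X\right) + 560\right) = 9 - \left(\left(X + v\right) + 560\right) = 9 - \left(560 + X + v\right) = -551 - X - v$)
$H{\left(o,g \right)} = -526 - o$
$J{\left(-538,f{\left(4,-5 \right)} \right)} - H{\left(620,-683 \right)} = \left(-551 - -23 - -538\right) - \left(-526 - 620\right) = \left(-551 + 23 + 538\right) - \left(-526 - 620\right) = 10 - -1146 = 10 + 1146 = 1156$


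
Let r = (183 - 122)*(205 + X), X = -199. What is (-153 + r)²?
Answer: 45369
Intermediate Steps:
r = 366 (r = (183 - 122)*(205 - 199) = 61*6 = 366)
(-153 + r)² = (-153 + 366)² = 213² = 45369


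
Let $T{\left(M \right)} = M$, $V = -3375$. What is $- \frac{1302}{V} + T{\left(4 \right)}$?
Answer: $\frac{4934}{1125} \approx 4.3858$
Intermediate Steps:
$- \frac{1302}{V} + T{\left(4 \right)} = - \frac{1302}{-3375} + 4 = \left(-1302\right) \left(- \frac{1}{3375}\right) + 4 = \frac{434}{1125} + 4 = \frac{4934}{1125}$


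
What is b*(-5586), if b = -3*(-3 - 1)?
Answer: -67032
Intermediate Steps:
b = 12 (b = -3*(-4) = 12)
b*(-5586) = 12*(-5586) = -67032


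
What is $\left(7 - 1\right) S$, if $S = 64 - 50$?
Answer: $84$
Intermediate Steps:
$S = 14$
$\left(7 - 1\right) S = \left(7 - 1\right) 14 = 6 \cdot 14 = 84$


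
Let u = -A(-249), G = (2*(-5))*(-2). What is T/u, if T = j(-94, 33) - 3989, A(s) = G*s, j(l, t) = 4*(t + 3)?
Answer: -769/996 ≈ -0.77209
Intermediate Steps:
j(l, t) = 12 + 4*t (j(l, t) = 4*(3 + t) = 12 + 4*t)
G = 20 (G = -10*(-2) = 20)
A(s) = 20*s
T = -3845 (T = (12 + 4*33) - 3989 = (12 + 132) - 3989 = 144 - 3989 = -3845)
u = 4980 (u = -20*(-249) = -1*(-4980) = 4980)
T/u = -3845/4980 = -3845*1/4980 = -769/996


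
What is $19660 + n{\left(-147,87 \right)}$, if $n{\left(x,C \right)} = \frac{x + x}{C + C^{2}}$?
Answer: $\frac{25086111}{1276} \approx 19660.0$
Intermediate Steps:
$n{\left(x,C \right)} = \frac{2 x}{C + C^{2}}$
$19660 + n{\left(-147,87 \right)} = 19660 + 2 \left(-147\right) \frac{1}{87} \frac{1}{1 + 87} = 19660 + 2 \left(-147\right) \frac{1}{87} \cdot \frac{1}{88} = 19660 - \frac{49}{1276} = \frac{25086111}{1276}$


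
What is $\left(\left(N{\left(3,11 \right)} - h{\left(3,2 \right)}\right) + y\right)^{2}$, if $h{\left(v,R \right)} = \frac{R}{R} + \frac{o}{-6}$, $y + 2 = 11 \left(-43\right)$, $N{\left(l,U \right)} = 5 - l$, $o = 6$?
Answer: $223729$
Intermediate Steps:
$y = -475$ ($y = -2 + 11 \left(-43\right) = -2 - 473 = -475$)
$h{\left(v,R \right)} = 0$ ($h{\left(v,R \right)} = \frac{R}{R} + \frac{6}{-6} = 1 + 6 \left(- \frac{1}{6}\right) = 1 - 1 = 0$)
$\left(\left(N{\left(3,11 \right)} - h{\left(3,2 \right)}\right) + y\right)^{2} = \left(\left(\left(5 - 3\right) - 0\right) - 475\right)^{2} = \left(\left(\left(5 - 3\right) + 0\right) - 475\right)^{2} = \left(\left(2 + 0\right) - 475\right)^{2} = \left(2 - 475\right)^{2} = \left(-473\right)^{2} = 223729$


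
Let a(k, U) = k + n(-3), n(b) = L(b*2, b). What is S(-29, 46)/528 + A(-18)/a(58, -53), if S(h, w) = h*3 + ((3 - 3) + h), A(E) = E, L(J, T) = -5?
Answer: -3913/6996 ≈ -0.55932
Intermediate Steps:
n(b) = -5
a(k, U) = -5 + k (a(k, U) = k - 5 = -5 + k)
S(h, w) = 4*h (S(h, w) = 3*h + (0 + h) = 3*h + h = 4*h)
S(-29, 46)/528 + A(-18)/a(58, -53) = (4*(-29))/528 - 18/(-5 + 58) = -116*1/528 - 18/53 = -29/132 - 18*1/53 = -29/132 - 18/53 = -3913/6996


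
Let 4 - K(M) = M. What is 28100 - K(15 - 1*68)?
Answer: 28043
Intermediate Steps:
K(M) = 4 - M
28100 - K(15 - 1*68) = 28100 - (4 - (15 - 1*68)) = 28100 - (4 - (15 - 68)) = 28100 - (4 - 1*(-53)) = 28100 - (4 + 53) = 28100 - 1*57 = 28100 - 57 = 28043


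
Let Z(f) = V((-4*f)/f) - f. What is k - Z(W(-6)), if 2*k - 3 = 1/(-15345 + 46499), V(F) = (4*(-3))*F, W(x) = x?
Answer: -3271169/62308 ≈ -52.500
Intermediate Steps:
V(F) = -12*F
Z(f) = 48 - f (Z(f) = -12*(-4*f)/f - f = -12*(-4) - f = 48 - f)
k = 93463/62308 (k = 3/2 + 1/(2*(-15345 + 46499)) = 3/2 + (½)/31154 = 3/2 + (½)*(1/31154) = 3/2 + 1/62308 = 93463/62308 ≈ 1.5000)
k - Z(W(-6)) = 93463/62308 - (48 - 1*(-6)) = 93463/62308 - (48 + 6) = 93463/62308 - 1*54 = 93463/62308 - 54 = -3271169/62308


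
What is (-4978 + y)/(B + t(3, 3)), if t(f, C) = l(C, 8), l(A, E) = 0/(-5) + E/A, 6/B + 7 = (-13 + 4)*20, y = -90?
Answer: -1421574/739 ≈ -1923.6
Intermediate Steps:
B = -6/187 (B = 6/(-7 + (-13 + 4)*20) = 6/(-7 - 9*20) = 6/(-7 - 180) = 6/(-187) = 6*(-1/187) = -6/187 ≈ -0.032086)
l(A, E) = E/A (l(A, E) = 0*(-1/5) + E/A = 0 + E/A = E/A)
t(f, C) = 8/C
(-4978 + y)/(B + t(3, 3)) = (-4978 - 90)/(-6/187 + 8/3) = -5068/(-6/187 + 8*(1/3)) = -5068/(-6/187 + 8/3) = -5068/1478/561 = -5068*561/1478 = -1421574/739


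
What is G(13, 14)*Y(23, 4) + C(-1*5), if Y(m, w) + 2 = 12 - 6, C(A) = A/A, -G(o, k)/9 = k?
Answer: -503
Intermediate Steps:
G(o, k) = -9*k
C(A) = 1
Y(m, w) = 4 (Y(m, w) = -2 + (12 - 6) = -2 + 6 = 4)
G(13, 14)*Y(23, 4) + C(-1*5) = -9*14*4 + 1 = -126*4 + 1 = -504 + 1 = -503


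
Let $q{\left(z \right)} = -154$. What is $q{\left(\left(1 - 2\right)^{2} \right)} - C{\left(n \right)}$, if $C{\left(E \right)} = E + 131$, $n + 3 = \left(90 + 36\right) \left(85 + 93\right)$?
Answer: $-22710$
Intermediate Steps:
$n = 22425$ ($n = -3 + \left(90 + 36\right) \left(85 + 93\right) = -3 + 126 \cdot 178 = -3 + 22428 = 22425$)
$C{\left(E \right)} = 131 + E$
$q{\left(\left(1 - 2\right)^{2} \right)} - C{\left(n \right)} = -154 - \left(131 + 22425\right) = -154 - 22556 = -22710$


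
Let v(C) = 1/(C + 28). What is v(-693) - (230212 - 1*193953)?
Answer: -24112236/665 ≈ -36259.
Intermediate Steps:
v(C) = 1/(28 + C)
v(-693) - (230212 - 1*193953) = 1/(28 - 693) - (230212 - 1*193953) = 1/(-665) - (230212 - 193953) = -1/665 - 1*36259 = -1/665 - 36259 = -24112236/665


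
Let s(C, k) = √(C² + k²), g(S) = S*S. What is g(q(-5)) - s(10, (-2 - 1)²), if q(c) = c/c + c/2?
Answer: 9/4 - √181 ≈ -11.204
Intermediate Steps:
q(c) = 1 + c/2 (q(c) = 1 + c*(½) = 1 + c/2)
g(S) = S²
g(q(-5)) - s(10, (-2 - 1)²) = (1 + (½)*(-5))² - √(10² + ((-2 - 1)²)²) = (1 - 5/2)² - √(100 + ((-3)²)²) = (-3/2)² - √(100 + 9²) = 9/4 - √(100 + 81) = 9/4 - √181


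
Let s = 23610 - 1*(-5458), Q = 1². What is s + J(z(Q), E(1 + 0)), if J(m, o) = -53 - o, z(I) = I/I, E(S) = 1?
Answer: 29014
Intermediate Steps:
Q = 1
s = 29068 (s = 23610 + 5458 = 29068)
z(I) = 1
s + J(z(Q), E(1 + 0)) = 29068 + (-53 - 1*1) = 29068 + (-53 - 1) = 29068 - 54 = 29014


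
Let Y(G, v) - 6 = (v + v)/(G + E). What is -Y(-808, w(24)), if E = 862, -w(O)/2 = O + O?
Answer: -22/9 ≈ -2.4444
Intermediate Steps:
w(O) = -4*O (w(O) = -2*(O + O) = -4*O)
Y(G, v) = 6 + 2*v/(862 + G) (Y(G, v) = 6 + (v + v)/(G + 862) = 6 + (2*v)/(862 + G) = 6 + 2*v/(862 + G))
-Y(-808, w(24)) = -2*(2586 - 4*24 + 3*(-808))/(862 - 808) = -2*(2586 - 96 - 2424)/54 = -2*66/54 = -1*22/9 = -22/9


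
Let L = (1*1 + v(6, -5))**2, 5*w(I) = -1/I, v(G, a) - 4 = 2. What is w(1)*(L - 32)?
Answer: -17/5 ≈ -3.4000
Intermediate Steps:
v(G, a) = 6 (v(G, a) = 4 + 2 = 6)
w(I) = -1/(5*I) (w(I) = (-1/I)/5 = -1/(5*I))
L = 49 (L = (1*1 + 6)**2 = (1 + 6)**2 = 7**2 = 49)
w(1)*(L - 32) = (-1/5/1)*(49 - 32) = -1/5*1*17 = -1/5*17 = -17/5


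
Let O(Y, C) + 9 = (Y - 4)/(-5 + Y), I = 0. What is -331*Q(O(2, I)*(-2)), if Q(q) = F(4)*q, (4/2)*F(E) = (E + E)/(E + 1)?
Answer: -13240/3 ≈ -4413.3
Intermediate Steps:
O(Y, C) = -9 + (-4 + Y)/(-5 + Y) (O(Y, C) = -9 + (Y - 4)/(-5 + Y) = -9 + (-4 + Y)/(-5 + Y))
F(E) = E/(1 + E) (F(E) = ((E + E)/(E + 1))/2 = ((2*E)/(1 + E))/2 = (2*E/(1 + E))/2 = E/(1 + E))
Q(q) = 4*q/5 (Q(q) = (4/(1 + 4))*q = (4/5)*q = (4*(⅕))*q = 4*q/5)
-331*Q(O(2, I)*(-2)) = -1324*((41 - 8*2)/(-5 + 2))*(-2)/5 = -1324*((41 - 16)/(-3))*(-2)/5 = -1324*-⅓*25*(-2)/5 = -1324*(-25/3*(-2))/5 = -1324*50/(5*3) = -331*40/3 = -13240/3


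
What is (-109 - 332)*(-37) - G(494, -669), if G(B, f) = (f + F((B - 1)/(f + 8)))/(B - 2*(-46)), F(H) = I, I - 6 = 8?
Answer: 9562417/586 ≈ 16318.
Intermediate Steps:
I = 14 (I = 6 + 8 = 14)
F(H) = 14
G(B, f) = (14 + f)/(92 + B) (G(B, f) = (f + 14)/(B - 2*(-46)) = (14 + f)/(B + 92) = (14 + f)/(92 + B))
(-109 - 332)*(-37) - G(494, -669) = (-109 - 332)*(-37) - (14 - 669)/(92 + 494) = -441*(-37) - (-655)/586 = 16317 - (-655)/586 = 16317 - 1*(-655/586) = 16317 + 655/586 = 9562417/586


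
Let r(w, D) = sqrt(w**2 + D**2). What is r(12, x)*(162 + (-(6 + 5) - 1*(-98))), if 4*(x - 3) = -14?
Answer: 249*sqrt(577)/2 ≈ 2990.6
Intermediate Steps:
x = -1/2 (x = 3 + (1/4)*(-14) = 3 - 7/2 = -1/2 ≈ -0.50000)
r(w, D) = sqrt(D**2 + w**2)
r(12, x)*(162 + (-(6 + 5) - 1*(-98))) = sqrt((-1/2)**2 + 12**2)*(162 + (-(6 + 5) - 1*(-98))) = sqrt(1/4 + 144)*(162 + (-1*11 + 98)) = sqrt(577/4)*(162 + (-11 + 98)) = (sqrt(577)/2)*(162 + 87) = (sqrt(577)/2)*249 = 249*sqrt(577)/2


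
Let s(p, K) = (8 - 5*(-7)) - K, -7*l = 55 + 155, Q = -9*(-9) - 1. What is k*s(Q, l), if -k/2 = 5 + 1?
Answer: -876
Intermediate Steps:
k = -12 (k = -2*(5 + 1) = -2*6 = -12)
Q = 80 (Q = 81 - 1 = 80)
l = -30 (l = -(55 + 155)/7 = -1/7*210 = -30)
s(p, K) = 43 - K (s(p, K) = (8 + 35) - K = 43 - K)
k*s(Q, l) = -12*(43 - 1*(-30)) = -12*(43 + 30) = -12*73 = -876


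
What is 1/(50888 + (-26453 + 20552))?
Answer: 1/44987 ≈ 2.2229e-5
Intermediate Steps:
1/(50888 + (-26453 + 20552)) = 1/(50888 - 5901) = 1/44987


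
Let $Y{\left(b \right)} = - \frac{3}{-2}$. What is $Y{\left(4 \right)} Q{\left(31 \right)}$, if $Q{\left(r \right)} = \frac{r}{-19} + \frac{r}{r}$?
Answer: $- \frac{18}{19} \approx -0.94737$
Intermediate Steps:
$Y{\left(b \right)} = \frac{3}{2}$ ($Y{\left(b \right)} = \left(-3\right) \left(- \frac{1}{2}\right) = \frac{3}{2}$)
$Q{\left(r \right)} = 1 - \frac{r}{19}$ ($Q{\left(r \right)} = r \left(- \frac{1}{19}\right) + 1 = - \frac{r}{19} + 1 = 1 - \frac{r}{19}$)
$Y{\left(4 \right)} Q{\left(31 \right)} = \frac{3 \left(1 - \frac{31}{19}\right)}{2} = \frac{3}{2} \left(- \frac{12}{19}\right) = - \frac{18}{19}$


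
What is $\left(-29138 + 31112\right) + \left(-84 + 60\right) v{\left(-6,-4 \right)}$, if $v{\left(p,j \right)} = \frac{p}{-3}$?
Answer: $1926$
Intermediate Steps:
$v{\left(p,j \right)} = - \frac{p}{3}$ ($v{\left(p,j \right)} = p \left(- \frac{1}{3}\right) = - \frac{p}{3}$)
$\left(-29138 + 31112\right) + \left(-84 + 60\right) v{\left(-6,-4 \right)} = \left(-29138 + 31112\right) + \left(-84 + 60\right) \left(\left(- \frac{1}{3}\right) \left(-6\right)\right) = 1974 - 48 = 1926$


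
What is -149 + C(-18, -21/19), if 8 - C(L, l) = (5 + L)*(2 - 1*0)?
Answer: -115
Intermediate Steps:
C(L, l) = -2 - 2*L (C(L, l) = 8 - (5 + L)*(2 - 1*0) = 8 - (5 + L)*(2 + 0) = 8 - (5 + L)*2 = 8 - (10 + 2*L) = 8 + (-10 - 2*L) = -2 - 2*L)
-149 + C(-18, -21/19) = -149 + (-2 - 2*(-18)) = -149 + (-2 + 36) = -149 + 34 = -115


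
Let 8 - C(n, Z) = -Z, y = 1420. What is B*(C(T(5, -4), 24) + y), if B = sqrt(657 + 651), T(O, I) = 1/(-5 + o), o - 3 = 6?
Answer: 2904*sqrt(327) ≈ 52513.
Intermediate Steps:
o = 9 (o = 3 + 6 = 9)
T(O, I) = 1/4 (T(O, I) = 1/(-5 + 9) = 1/4)
C(n, Z) = 8 + Z (C(n, Z) = 8 - (-1)*Z = 8 + Z)
B = 2*sqrt(327) (B = sqrt(1308) = 2*sqrt(327) ≈ 36.166)
B*(C(T(5, -4), 24) + y) = (2*sqrt(327))*((8 + 24) + 1420) = (2*sqrt(327))*(32 + 1420) = (2*sqrt(327))*1452 = 2904*sqrt(327)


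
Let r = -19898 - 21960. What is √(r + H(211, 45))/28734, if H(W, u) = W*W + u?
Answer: √677/14367 ≈ 0.0018110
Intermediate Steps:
H(W, u) = u + W² (H(W, u) = W² + u = u + W²)
r = -41858
√(r + H(211, 45))/28734 = √(-41858 + (45 + 211²))/28734 = √(-41858 + (45 + 44521))*(1/28734) = √(-41858 + 44566)*(1/28734) = √2708*(1/28734) = (2*√677)*(1/28734) = √677/14367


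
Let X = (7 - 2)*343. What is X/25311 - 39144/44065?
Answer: -130743187/159332745 ≈ -0.82057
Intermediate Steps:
X = 1715 (X = 5*343 = 1715)
X/25311 - 39144/44065 = 1715/25311 - 39144/44065 = 1715*(1/25311) - 39144*1/44065 = 1715/25311 - 5592/6295 = -130743187/159332745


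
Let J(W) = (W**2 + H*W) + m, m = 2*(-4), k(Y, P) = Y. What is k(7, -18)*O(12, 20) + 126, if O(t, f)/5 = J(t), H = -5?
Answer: 2786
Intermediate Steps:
m = -8
J(W) = -8 + W**2 - 5*W (J(W) = (W**2 - 5*W) - 8 = -8 + W**2 - 5*W)
O(t, f) = -40 - 25*t + 5*t**2 (O(t, f) = 5*(-8 + t**2 - 5*t) = -40 - 25*t + 5*t**2)
k(7, -18)*O(12, 20) + 126 = 7*(-40 - 25*12 + 5*12**2) + 126 = 7*(-40 - 300 + 5*144) + 126 = 7*(-40 - 300 + 720) + 126 = 7*380 + 126 = 2660 + 126 = 2786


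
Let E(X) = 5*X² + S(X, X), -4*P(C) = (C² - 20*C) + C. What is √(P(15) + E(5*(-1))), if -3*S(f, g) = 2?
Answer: √1254/3 ≈ 11.804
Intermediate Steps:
S(f, g) = -⅔ (S(f, g) = -⅓*2 = -⅔)
P(C) = -C²/4 + 19*C/4 (P(C) = -((C² - 20*C) + C)/4 = -(C² - 19*C)/4 = -C²/4 + 19*C/4)
E(X) = -⅔ + 5*X² (E(X) = 5*X² - ⅔ = -⅔ + 5*X²)
√(P(15) + E(5*(-1))) = √((¼)*15*(19 - 1*15) + (-⅔ + 5*(5*(-1))²)) = √((¼)*15*(19 - 15) + (-⅔ + 5*(-5)²)) = √((¼)*15*4 + (-⅔ + 5*25)) = √(15 + (-⅔ + 125)) = √(15 + 373/3) = √(418/3) = √1254/3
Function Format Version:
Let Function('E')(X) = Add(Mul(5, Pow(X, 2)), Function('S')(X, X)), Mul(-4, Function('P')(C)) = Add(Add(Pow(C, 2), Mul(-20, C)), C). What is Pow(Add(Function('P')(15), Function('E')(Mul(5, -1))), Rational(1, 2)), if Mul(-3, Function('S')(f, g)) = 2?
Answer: Mul(Rational(1, 3), Pow(1254, Rational(1, 2))) ≈ 11.804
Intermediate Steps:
Function('S')(f, g) = Rational(-2, 3) (Function('S')(f, g) = Mul(Rational(-1, 3), 2) = Rational(-2, 3))
Function('P')(C) = Add(Mul(Rational(-1, 4), Pow(C, 2)), Mul(Rational(19, 4), C)) (Function('P')(C) = Mul(Rational(-1, 4), Add(Add(Pow(C, 2), Mul(-20, C)), C)) = Mul(Rational(-1, 4), Add(Pow(C, 2), Mul(-19, C))) = Add(Mul(Rational(-1, 4), Pow(C, 2)), Mul(Rational(19, 4), C)))
Function('E')(X) = Add(Rational(-2, 3), Mul(5, Pow(X, 2))) (Function('E')(X) = Add(Mul(5, Pow(X, 2)), Rational(-2, 3)) = Add(Rational(-2, 3), Mul(5, Pow(X, 2))))
Pow(Add(Function('P')(15), Function('E')(Mul(5, -1))), Rational(1, 2)) = Pow(Add(Mul(Rational(1, 4), 15, Add(19, Mul(-1, 15))), Add(Rational(-2, 3), Mul(5, Pow(Mul(5, -1), 2)))), Rational(1, 2)) = Pow(Add(Mul(Rational(1, 4), 15, Add(19, -15)), Add(Rational(-2, 3), Mul(5, Pow(-5, 2)))), Rational(1, 2)) = Pow(Add(Mul(Rational(1, 4), 15, 4), Add(Rational(-2, 3), Mul(5, 25))), Rational(1, 2)) = Pow(Add(15, Add(Rational(-2, 3), 125)), Rational(1, 2)) = Pow(Add(15, Rational(373, 3)), Rational(1, 2)) = Pow(Rational(418, 3), Rational(1, 2)) = Mul(Rational(1, 3), Pow(1254, Rational(1, 2)))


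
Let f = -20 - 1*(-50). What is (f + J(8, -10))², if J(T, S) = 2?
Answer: 1024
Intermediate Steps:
f = 30 (f = -20 + 50 = 30)
(f + J(8, -10))² = (30 + 2)² = 32² = 1024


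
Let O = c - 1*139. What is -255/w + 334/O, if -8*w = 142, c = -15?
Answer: 66683/5467 ≈ 12.197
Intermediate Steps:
w = -71/4 (w = -1/8*142 = -71/4 ≈ -17.750)
O = -154 (O = -15 - 1*139 = -15 - 139 = -154)
-255/w + 334/O = -255/(-71/4) + 334/(-154) = -255*(-4/71) + 334*(-1/154) = 1020/71 - 167/77 = 66683/5467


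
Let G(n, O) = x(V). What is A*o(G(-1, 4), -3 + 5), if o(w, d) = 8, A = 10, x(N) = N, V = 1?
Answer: 80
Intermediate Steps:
G(n, O) = 1
A*o(G(-1, 4), -3 + 5) = 10*8 = 80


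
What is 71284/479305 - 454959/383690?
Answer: -38142633107/36780907090 ≈ -1.0370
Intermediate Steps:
71284/479305 - 454959/383690 = -38142633107/36780907090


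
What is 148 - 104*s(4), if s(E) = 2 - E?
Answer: 356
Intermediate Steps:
148 - 104*s(4) = 148 - 104*(2 - 1*4) = 148 - 104*(2 - 4) = 148 - 104*(-2) = 148 + 208 = 356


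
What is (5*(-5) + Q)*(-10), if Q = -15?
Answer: 400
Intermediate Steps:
(5*(-5) + Q)*(-10) = (5*(-5) - 15)*(-10) = (-25 - 15)*(-10) = -40*(-10) = 400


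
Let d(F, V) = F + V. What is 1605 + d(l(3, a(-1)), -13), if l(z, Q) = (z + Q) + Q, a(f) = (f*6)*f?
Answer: 1607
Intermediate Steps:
a(f) = 6*f**2 (a(f) = (6*f)*f = 6*f**2)
l(z, Q) = z + 2*Q (l(z, Q) = (Q + z) + Q = z + 2*Q)
1605 + d(l(3, a(-1)), -13) = 1605 + ((3 + 2*(6*(-1)**2)) - 13) = 1605 + ((3 + 2*(6*1)) - 13) = 1605 + ((3 + 2*6) - 13) = 1605 + ((3 + 12) - 13) = 1605 + (15 - 13) = 1605 + 2 = 1607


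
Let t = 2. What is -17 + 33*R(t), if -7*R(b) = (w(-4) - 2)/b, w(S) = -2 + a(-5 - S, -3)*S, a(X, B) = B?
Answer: -251/7 ≈ -35.857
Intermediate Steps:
w(S) = -2 - 3*S
R(b) = -8/(7*b) (R(b) = -((-2 - 3*(-4)) - 2)/(7*b) = -((-2 + 12) - 2)/(7*b) = -(10 - 2)/(7*b) = -8/(7*b))
-17 + 33*R(t) = -17 + 33*(-8/7/2) = -17 + 33*(-8/7*½) = -17 + 33*(-4/7) = -17 - 132/7 = -251/7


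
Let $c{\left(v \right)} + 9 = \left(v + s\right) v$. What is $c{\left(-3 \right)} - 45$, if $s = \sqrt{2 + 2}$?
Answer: $-51$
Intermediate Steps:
$s = 2$ ($s = \sqrt{4} = 2$)
$c{\left(v \right)} = -9 + v \left(2 + v\right)$ ($c{\left(v \right)} = -9 + \left(v + 2\right) v = -9 + \left(2 + v\right) v = -9 + v \left(2 + v\right)$)
$c{\left(-3 \right)} - 45 = \left(-9 + \left(-3\right)^{2} + 2 \left(-3\right)\right) - 45 = \left(-9 + 9 - 6\right) - 45 = -6 - 45 = -51$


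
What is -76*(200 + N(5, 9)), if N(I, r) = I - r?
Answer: -14896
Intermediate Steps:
-76*(200 + N(5, 9)) = -76*(200 + (5 - 1*9)) = -76*(200 + (5 - 9)) = -76*(200 - 4) = -76*196 = -14896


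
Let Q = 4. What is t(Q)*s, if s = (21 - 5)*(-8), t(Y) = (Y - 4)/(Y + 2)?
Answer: 0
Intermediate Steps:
t(Y) = (-4 + Y)/(2 + Y)
s = -128 (s = 16*(-8) = -128)
t(Q)*s = ((-4 + 4)/(2 + 4))*(-128) = (0/6)*(-128) = ((⅙)*0)*(-128) = 0*(-128) = 0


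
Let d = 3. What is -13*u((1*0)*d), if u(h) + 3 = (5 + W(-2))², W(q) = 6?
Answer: -1534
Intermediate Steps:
u(h) = 118 (u(h) = -3 + (5 + 6)² = -3 + 11² = -3 + 121 = 118)
-13*u((1*0)*d) = -13*118 = -1534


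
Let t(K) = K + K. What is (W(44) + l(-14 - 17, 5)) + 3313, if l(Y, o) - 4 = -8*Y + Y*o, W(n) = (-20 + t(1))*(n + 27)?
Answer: 2132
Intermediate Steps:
t(K) = 2*K
W(n) = -486 - 18*n (W(n) = (-20 + 2*1)*(n + 27) = (-20 + 2)*(27 + n) = -18*(27 + n) = -486 - 18*n)
l(Y, o) = 4 - 8*Y + Y*o (l(Y, o) = 4 + (-8*Y + Y*o) = 4 - 8*Y + Y*o)
(W(44) + l(-14 - 17, 5)) + 3313 = ((-486 - 18*44) + (4 - 8*(-14 - 17) + (-14 - 17)*5)) + 3313 = ((-486 - 792) + (4 - 8*(-31) - 31*5)) + 3313 = (-1278 + (4 + 248 - 155)) + 3313 = (-1278 + 97) + 3313 = -1181 + 3313 = 2132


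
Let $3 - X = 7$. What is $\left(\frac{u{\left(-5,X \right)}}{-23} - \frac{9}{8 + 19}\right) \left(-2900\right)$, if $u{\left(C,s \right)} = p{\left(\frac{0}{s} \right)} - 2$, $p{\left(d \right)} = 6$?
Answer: $\frac{101500}{69} \approx 1471.0$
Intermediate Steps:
$X = -4$ ($X = 3 - 7 = -4$)
$u{\left(C,s \right)} = 4$ ($u{\left(C,s \right)} = 6 - 2 = 4$)
$\left(\frac{u{\left(-5,X \right)}}{-23} - \frac{9}{8 + 19}\right) \left(-2900\right) = \left(\frac{4}{-23} - \frac{9}{8 + 19}\right) \left(-2900\right) = \left(4 \left(- \frac{1}{23}\right) - \frac{9}{27}\right) \left(-2900\right) = \left(- \frac{4}{23} - \frac{1}{3}\right) \left(-2900\right) = \left(- \frac{35}{69}\right) \left(-2900\right) = \frac{101500}{69}$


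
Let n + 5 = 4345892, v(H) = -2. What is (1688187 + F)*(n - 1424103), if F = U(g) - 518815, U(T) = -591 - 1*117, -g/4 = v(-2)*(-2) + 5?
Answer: 3414583776576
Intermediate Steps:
g = -36 (g = -4*(-2*(-2) + 5) = -4*(4 + 5) = -4*9 = -36)
n = 4345887 (n = -5 + 4345892 = 4345887)
U(T) = -708 (U(T) = -591 - 117 = -708)
F = -519523 (F = -708 - 518815 = -519523)
(1688187 + F)*(n - 1424103) = (1688187 - 519523)*(4345887 - 1424103) = 1168664*2921784 = 3414583776576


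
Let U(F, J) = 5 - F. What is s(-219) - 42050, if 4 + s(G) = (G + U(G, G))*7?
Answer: -42019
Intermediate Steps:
s(G) = 31 (s(G) = -4 + (G + (5 - G))*7 = -4 + 5*7 = -4 + 35 = 31)
s(-219) - 42050 = 31 - 42050 = -42019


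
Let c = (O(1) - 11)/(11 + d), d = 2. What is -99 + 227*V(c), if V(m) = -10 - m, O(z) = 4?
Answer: -29208/13 ≈ -2246.8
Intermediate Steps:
c = -7/13 (c = (4 - 11)/(11 + 2) = -7/13 ≈ -0.53846)
-99 + 227*V(c) = -99 + 227*(-10 - 1*(-7/13)) = -99 + 227*(-10 + 7/13) = -99 + 227*(-123/13) = -99 - 27921/13 = -29208/13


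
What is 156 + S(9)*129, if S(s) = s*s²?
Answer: 94197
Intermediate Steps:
S(s) = s³
156 + S(9)*129 = 156 + 9³*129 = 156 + 729*129 = 156 + 94041 = 94197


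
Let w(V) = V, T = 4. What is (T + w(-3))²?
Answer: 1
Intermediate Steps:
(T + w(-3))² = (4 - 3)² = 1² = 1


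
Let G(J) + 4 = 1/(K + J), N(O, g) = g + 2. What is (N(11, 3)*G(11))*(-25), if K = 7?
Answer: 8875/18 ≈ 493.06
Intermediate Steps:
N(O, g) = 2 + g
G(J) = -4 + 1/(7 + J)
(N(11, 3)*G(11))*(-25) = ((2 + 3)*((-27 - 4*11)/(7 + 11)))*(-25) = (5*((-27 - 44)/18))*(-25) = (5*((1/18)*(-71)))*(-25) = (5*(-71/18))*(-25) = -355/18*(-25) = 8875/18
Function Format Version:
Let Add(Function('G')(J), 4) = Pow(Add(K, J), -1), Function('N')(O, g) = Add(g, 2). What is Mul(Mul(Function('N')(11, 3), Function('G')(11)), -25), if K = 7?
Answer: Rational(8875, 18) ≈ 493.06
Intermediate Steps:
Function('N')(O, g) = Add(2, g)
Function('G')(J) = Add(-4, Pow(Add(7, J), -1))
Mul(Mul(Function('N')(11, 3), Function('G')(11)), -25) = Mul(Mul(Add(2, 3), Mul(Pow(Add(7, 11), -1), Add(-27, Mul(-4, 11)))), -25) = Mul(Mul(5, Mul(Pow(18, -1), Add(-27, -44))), -25) = Mul(Mul(5, Mul(Rational(1, 18), -71)), -25) = Mul(Mul(5, Rational(-71, 18)), -25) = Mul(Rational(-355, 18), -25) = Rational(8875, 18)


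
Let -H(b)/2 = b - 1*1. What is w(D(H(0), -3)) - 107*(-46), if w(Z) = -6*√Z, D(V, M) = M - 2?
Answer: 4922 - 6*I*√5 ≈ 4922.0 - 13.416*I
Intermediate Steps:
H(b) = 2 - 2*b (H(b) = -2*(b - 1*1) = -2*(b - 1) = -2*(-1 + b) = 2 - 2*b)
D(V, M) = -2 + M
w(D(H(0), -3)) - 107*(-46) = -6*√(-2 - 3) - 107*(-46) = -6*I*√5 + 4922 = 4922 - 6*I*√5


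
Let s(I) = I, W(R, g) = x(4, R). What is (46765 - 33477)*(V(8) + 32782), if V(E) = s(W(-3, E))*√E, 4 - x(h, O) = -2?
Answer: 435607216 + 159456*√2 ≈ 4.3583e+8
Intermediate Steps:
x(h, O) = 6 (x(h, O) = 4 - 1*(-2) = 4 + 2 = 6)
W(R, g) = 6
V(E) = 6*√E
(46765 - 33477)*(V(8) + 32782) = (46765 - 33477)*(6*√8 + 32782) = 13288*(6*(2*√2) + 32782) = 13288*(12*√2 + 32782) = 13288*(32782 + 12*√2) = 435607216 + 159456*√2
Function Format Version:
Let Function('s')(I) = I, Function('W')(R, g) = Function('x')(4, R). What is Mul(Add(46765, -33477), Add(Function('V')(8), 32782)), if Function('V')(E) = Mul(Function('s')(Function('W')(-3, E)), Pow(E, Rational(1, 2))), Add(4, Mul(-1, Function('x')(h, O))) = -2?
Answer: Add(435607216, Mul(159456, Pow(2, Rational(1, 2)))) ≈ 4.3583e+8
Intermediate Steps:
Function('x')(h, O) = 6 (Function('x')(h, O) = Add(4, Mul(-1, -2)) = Add(4, 2) = 6)
Function('W')(R, g) = 6
Function('V')(E) = Mul(6, Pow(E, Rational(1, 2)))
Mul(Add(46765, -33477), Add(Function('V')(8), 32782)) = Mul(Add(46765, -33477), Add(Mul(6, Pow(8, Rational(1, 2))), 32782)) = Mul(13288, Add(Mul(6, Mul(2, Pow(2, Rational(1, 2)))), 32782)) = Mul(13288, Add(Mul(12, Pow(2, Rational(1, 2))), 32782)) = Mul(13288, Add(32782, Mul(12, Pow(2, Rational(1, 2))))) = Add(435607216, Mul(159456, Pow(2, Rational(1, 2))))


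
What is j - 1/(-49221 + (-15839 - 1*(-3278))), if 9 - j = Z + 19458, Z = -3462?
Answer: -987708833/61782 ≈ -15987.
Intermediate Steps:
j = -15987 (j = 9 - (-3462 + 19458) = 9 - 1*15996 = 9 - 15996 = -15987)
j - 1/(-49221 + (-15839 - 1*(-3278))) = -15987 - 1/(-49221 + (-15839 - 1*(-3278))) = -15987 - 1/(-49221 + (-15839 + 3278)) = -15987 - 1/(-49221 - 12561) = -15987 - 1/(-61782) = -15987 - 1*(-1/61782) = -15987 + 1/61782 = -987708833/61782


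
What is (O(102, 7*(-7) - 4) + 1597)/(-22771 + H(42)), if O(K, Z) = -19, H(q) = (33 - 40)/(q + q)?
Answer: -18936/273253 ≈ -0.069298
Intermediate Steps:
H(q) = -7/(2*q) (H(q) = -7*1/(2*q) = -7/(2*q))
(O(102, 7*(-7) - 4) + 1597)/(-22771 + H(42)) = (-19 + 1597)/(-22771 - 7/2/42) = 1578/(-22771 - 7/2*1/42) = 1578/(-22771 - 1/12) = 1578/(-273253/12) = 1578*(-12/273253) = -18936/273253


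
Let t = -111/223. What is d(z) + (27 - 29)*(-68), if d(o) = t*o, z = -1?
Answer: 30439/223 ≈ 136.50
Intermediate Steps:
t = -111/223 (t = -111*1/223 = -111/223 ≈ -0.49776)
d(o) = -111*o/223
d(z) + (27 - 29)*(-68) = -111/223*(-1) + (27 - 29)*(-68) = 111/223 - 2*(-68) = 111/223 + 136 = 30439/223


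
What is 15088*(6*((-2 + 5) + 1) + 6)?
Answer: 452640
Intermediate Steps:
15088*(6*((-2 + 5) + 1) + 6) = 15088*(6*(3 + 1) + 6) = 15088*(6*4 + 6) = 15088*(24 + 6) = 15088*30 = 452640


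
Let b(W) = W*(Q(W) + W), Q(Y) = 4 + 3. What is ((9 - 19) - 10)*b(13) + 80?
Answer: -5120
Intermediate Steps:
Q(Y) = 7
b(W) = W*(7 + W)
((9 - 19) - 10)*b(13) + 80 = ((9 - 19) - 10)*(13*(7 + 13)) + 80 = (-10 - 10)*(13*20) + 80 = -20*260 + 80 = -5200 + 80 = -5120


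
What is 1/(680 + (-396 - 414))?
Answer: -1/130 ≈ -0.0076923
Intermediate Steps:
1/(680 + (-396 - 414)) = 1/(680 - 810) = 1/(-130) = -1/130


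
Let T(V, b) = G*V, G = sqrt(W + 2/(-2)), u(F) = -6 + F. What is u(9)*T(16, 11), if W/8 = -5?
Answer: 48*I*sqrt(41) ≈ 307.35*I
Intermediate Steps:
W = -40 (W = 8*(-5) = -40)
G = I*sqrt(41) (G = sqrt(-40 + 2/(-2)) = sqrt(-40 + 2*(-1/2)) = sqrt(-40 - 1) = sqrt(-41) = I*sqrt(41) ≈ 6.4031*I)
T(V, b) = I*V*sqrt(41) (T(V, b) = (I*sqrt(41))*V = I*V*sqrt(41))
u(9)*T(16, 11) = (-6 + 9)*(I*16*sqrt(41)) = 3*(16*I*sqrt(41)) = 48*I*sqrt(41)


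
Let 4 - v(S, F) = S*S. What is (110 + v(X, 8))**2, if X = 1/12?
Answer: 269452225/20736 ≈ 12994.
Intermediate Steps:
X = 1/12 ≈ 0.083333
v(S, F) = 4 - S**2 (v(S, F) = 4 - S*S = 4 - S**2)
(110 + v(X, 8))**2 = (110 + (4 - (1/12)**2))**2 = (110 + (4 - 1*1/144))**2 = (110 + (4 - 1/144))**2 = (110 + 575/144)**2 = (16415/144)**2 = 269452225/20736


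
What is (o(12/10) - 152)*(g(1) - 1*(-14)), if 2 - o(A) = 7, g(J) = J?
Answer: -2355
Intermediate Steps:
o(A) = -5 (o(A) = 2 - 1*7 = 2 - 7 = -5)
(o(12/10) - 152)*(g(1) - 1*(-14)) = (-5 - 152)*(1 - 1*(-14)) = -157*(1 + 14) = -157*15 = -2355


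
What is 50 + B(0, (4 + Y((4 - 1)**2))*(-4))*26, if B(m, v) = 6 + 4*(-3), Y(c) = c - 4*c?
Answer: -106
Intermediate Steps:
Y(c) = -3*c
B(m, v) = -6 (B(m, v) = 6 - 12 = -6)
50 + B(0, (4 + Y((4 - 1)**2))*(-4))*26 = 50 - 6*26 = 50 - 156 = -106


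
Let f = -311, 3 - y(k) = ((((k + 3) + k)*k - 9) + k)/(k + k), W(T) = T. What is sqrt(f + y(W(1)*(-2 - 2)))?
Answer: 3*I*sqrt(546)/4 ≈ 17.525*I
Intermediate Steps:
y(k) = 3 - (-9 + k + k*(3 + 2*k))/(2*k) (y(k) = 3 - ((((k + 3) + k)*k - 9) + k)/(k + k) = 3 - ((((3 + k) + k)*k - 9) + k)/(2*k) = 3 - (((3 + 2*k)*k - 9) + k)*1/(2*k) = 3 - ((k*(3 + 2*k) - 9) + k)*1/(2*k) = 3 - ((-9 + k*(3 + 2*k)) + k)*1/(2*k) = 3 - (-9 + k + k*(3 + 2*k))*1/(2*k) = 3 - (-9 + k + k*(3 + 2*k))/(2*k))
sqrt(f + y(W(1)*(-2 - 2))) = sqrt(-311 + (1 - (-2 - 2) + 9/(2*((1*(-2 - 2)))))) = sqrt(-311 + (1 - (-4) + 9/(2*((1*(-4)))))) = sqrt(-311 + (1 - 1*(-4) + (9/2)/(-4))) = sqrt(-311 + (1 + 4 + (9/2)*(-1/4))) = sqrt(-311 + (1 + 4 - 9/8)) = sqrt(-311 + 31/8) = sqrt(-2457/8) = 3*I*sqrt(546)/4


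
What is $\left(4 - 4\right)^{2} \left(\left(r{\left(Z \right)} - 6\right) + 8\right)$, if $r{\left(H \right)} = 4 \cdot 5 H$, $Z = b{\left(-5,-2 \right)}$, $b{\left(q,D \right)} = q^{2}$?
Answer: $0$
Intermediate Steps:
$Z = 25$ ($Z = \left(-5\right)^{2} = 25$)
$r{\left(H \right)} = 20 H$
$\left(4 - 4\right)^{2} \left(\left(r{\left(Z \right)} - 6\right) + 8\right) = \left(4 - 4\right)^{2} \left(\left(20 \cdot 25 - 6\right) + 8\right) = 0^{2} \left(\left(500 - 6\right) + 8\right) = 0 \left(494 + 8\right) = 0 \cdot 502 = 0$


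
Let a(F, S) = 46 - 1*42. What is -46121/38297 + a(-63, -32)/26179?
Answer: -1207248471/1002577163 ≈ -1.2041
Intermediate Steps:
a(F, S) = 4 (a(F, S) = 46 - 42 = 4)
-46121/38297 + a(-63, -32)/26179 = -46121/38297 + 4/26179 = -1207248471/1002577163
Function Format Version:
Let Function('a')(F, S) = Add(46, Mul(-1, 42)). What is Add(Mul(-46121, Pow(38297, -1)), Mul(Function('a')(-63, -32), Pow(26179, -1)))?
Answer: Rational(-1207248471, 1002577163) ≈ -1.2041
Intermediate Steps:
Function('a')(F, S) = 4 (Function('a')(F, S) = Add(46, -42) = 4)
Add(Mul(-46121, Pow(38297, -1)), Mul(Function('a')(-63, -32), Pow(26179, -1))) = Add(Mul(-46121, Pow(38297, -1)), Mul(4, Pow(26179, -1))) = Add(Mul(-46121, Rational(1, 38297)), Mul(4, Rational(1, 26179))) = Add(Rational(-46121, 38297), Rational(4, 26179)) = Rational(-1207248471, 1002577163)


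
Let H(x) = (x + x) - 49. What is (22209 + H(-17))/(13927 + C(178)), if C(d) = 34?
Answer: 962/607 ≈ 1.5848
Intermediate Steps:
H(x) = -49 + 2*x (H(x) = 2*x - 49 = -49 + 2*x)
(22209 + H(-17))/(13927 + C(178)) = (22209 + (-49 + 2*(-17)))/(13927 + 34) = (22209 + (-49 - 34))/13961 = (22209 - 83)*(1/13961) = 22126*(1/13961) = 962/607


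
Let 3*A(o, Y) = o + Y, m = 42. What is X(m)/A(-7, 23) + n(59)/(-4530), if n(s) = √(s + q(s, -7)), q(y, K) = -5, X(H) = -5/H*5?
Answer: -25/224 - √6/1510 ≈ -0.11323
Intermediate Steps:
X(H) = -25/H
A(o, Y) = Y/3 + o/3 (A(o, Y) = (o + Y)/3 = (Y + o)/3 = Y/3 + o/3)
n(s) = √(-5 + s) (n(s) = √(s - 5) = √(-5 + s))
X(m)/A(-7, 23) + n(59)/(-4530) = (-25/42)/((⅓)*23 + (⅓)*(-7)) + √(-5 + 59)/(-4530) = (-25*1/42)/(23/3 - 7/3) + √54*(-1/4530) = -25/(42*16/3) + (3*√6)*(-1/4530) = -25/42*3/16 - √6/1510 = -25/224 - √6/1510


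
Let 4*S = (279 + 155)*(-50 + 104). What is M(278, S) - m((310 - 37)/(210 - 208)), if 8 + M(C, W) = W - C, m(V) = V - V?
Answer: 5573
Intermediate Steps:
S = 5859 (S = ((279 + 155)*(-50 + 104))/4 = (434*54)/4 = (1/4)*23436 = 5859)
m(V) = 0
M(C, W) = -8 + W - C (M(C, W) = -8 + (W - C) = -8 + W - C)
M(278, S) - m((310 - 37)/(210 - 208)) = (-8 + 5859 - 1*278) - 1*0 = (-8 + 5859 - 278) + 0 = 5573 + 0 = 5573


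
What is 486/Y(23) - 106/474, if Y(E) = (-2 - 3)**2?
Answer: 113857/5925 ≈ 19.216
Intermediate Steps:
Y(E) = 25 (Y(E) = (-5)**2 = 25)
486/Y(23) - 106/474 = 486/25 - 106/474 = 486*(1/25) - 106*1/474 = 486/25 - 53/237 = 113857/5925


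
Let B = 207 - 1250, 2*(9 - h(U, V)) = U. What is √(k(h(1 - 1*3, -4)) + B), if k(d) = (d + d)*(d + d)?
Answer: I*√643 ≈ 25.357*I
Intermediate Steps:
h(U, V) = 9 - U/2
k(d) = 4*d² (k(d) = (2*d)*(2*d) = 4*d²)
B = -1043
√(k(h(1 - 1*3, -4)) + B) = √(4*(9 - (1 - 1*3)/2)² - 1043) = √(4*(9 - (1 - 3)/2)² - 1043) = √(4*(9 - ½*(-2))² - 1043) = √(4*(9 + 1)² - 1043) = √(4*10² - 1043) = √(4*100 - 1043) = √(400 - 1043) = √(-643) = I*√643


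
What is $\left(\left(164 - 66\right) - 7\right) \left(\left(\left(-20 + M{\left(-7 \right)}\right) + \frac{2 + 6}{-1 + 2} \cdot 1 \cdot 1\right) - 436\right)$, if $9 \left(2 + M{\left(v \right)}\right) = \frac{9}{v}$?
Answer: $-40963$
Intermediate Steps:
$M{\left(v \right)} = -2 + \frac{1}{v}$ ($M{\left(v \right)} = -2 + \frac{9 \frac{1}{v}}{9} = -2 + \frac{1}{v}$)
$\left(\left(164 - 66\right) - 7\right) \left(\left(\left(-20 + M{\left(-7 \right)}\right) + \frac{2 + 6}{-1 + 2} \cdot 1 \cdot 1\right) - 436\right) = \left(\left(164 - 66\right) - 7\right) \left(\left(\left(-20 - \left(2 - \frac{1}{-7}\right)\right) + \frac{2 + 6}{-1 + 2} \cdot 1 \cdot 1\right) - 436\right) = \left(98 - 7\right) \left(\left(\left(-20 - \frac{15}{7}\right) + \frac{8}{1} \cdot 1 \cdot 1\right) - 436\right) = 91 \left(\left(\left(-20 - \frac{15}{7}\right) + 8 \cdot 1 \cdot 1 \cdot 1\right) - 436\right) = 91 \left(\left(- \frac{155}{7} + 8 \cdot 1 \cdot 1\right) - 436\right) = 91 \left(\left(- \frac{155}{7} + 8 \cdot 1\right) - 436\right) = 91 \left(\left(- \frac{155}{7} + 8\right) - 436\right) = 91 \left(- \frac{99}{7} - 436\right) = 91 \left(- \frac{3151}{7}\right) = -40963$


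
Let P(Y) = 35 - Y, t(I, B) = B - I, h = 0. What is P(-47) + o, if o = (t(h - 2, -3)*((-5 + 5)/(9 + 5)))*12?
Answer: 82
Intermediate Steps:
o = 0 (o = ((-3 - (0 - 2))*((-5 + 5)/(9 + 5)))*12 = ((-3 - 1*(-2))*(0/14))*12 = ((-3 + 2)*(0*(1/14)))*12 = -1*0*12 = 0*12 = 0)
P(-47) + o = (35 - 1*(-47)) + 0 = (35 + 47) + 0 = 82 + 0 = 82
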